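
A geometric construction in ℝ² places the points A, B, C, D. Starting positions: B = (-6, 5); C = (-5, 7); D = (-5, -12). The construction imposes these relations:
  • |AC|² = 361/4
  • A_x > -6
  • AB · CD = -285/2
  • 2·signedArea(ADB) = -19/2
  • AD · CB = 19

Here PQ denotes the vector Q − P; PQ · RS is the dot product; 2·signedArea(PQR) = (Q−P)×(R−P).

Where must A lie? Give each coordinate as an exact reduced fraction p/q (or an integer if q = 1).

A = (-5, -5/2)

1. A_x = -5  [AD · CB = 19 ∩ AB · CD = -285/2]
2. A_y = -5/2  [AD · CB = 19 ∩ AB · CD = -285/2]
   → A = (-5, -5/2)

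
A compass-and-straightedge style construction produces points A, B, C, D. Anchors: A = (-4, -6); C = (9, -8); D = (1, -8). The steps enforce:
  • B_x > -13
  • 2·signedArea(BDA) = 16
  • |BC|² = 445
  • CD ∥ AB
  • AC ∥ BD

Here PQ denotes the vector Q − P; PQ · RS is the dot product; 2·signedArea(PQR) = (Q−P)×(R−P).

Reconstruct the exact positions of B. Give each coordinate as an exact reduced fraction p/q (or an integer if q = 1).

1. B_x = -12  [AC ∥ BD ∩ CD ∥ AB]
2. B_y = -6  [AC ∥ BD ∩ CD ∥ AB]
   → B = (-12, -6)

B = (-12, -6)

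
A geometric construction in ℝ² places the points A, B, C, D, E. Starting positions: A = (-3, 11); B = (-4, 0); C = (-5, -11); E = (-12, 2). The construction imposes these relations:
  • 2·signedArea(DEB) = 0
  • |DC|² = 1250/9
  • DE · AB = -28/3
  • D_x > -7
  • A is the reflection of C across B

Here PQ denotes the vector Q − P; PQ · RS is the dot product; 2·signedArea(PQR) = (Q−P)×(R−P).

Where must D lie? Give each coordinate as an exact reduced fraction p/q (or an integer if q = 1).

1. D_x = -20/3  [2·signedArea(DEB) = 0 ∩ DE · AB = -28/3]
2. D_y = 2/3  [2·signedArea(DEB) = 0 ∩ DE · AB = -28/3]
   → D = (-20/3, 2/3)

D = (-20/3, 2/3)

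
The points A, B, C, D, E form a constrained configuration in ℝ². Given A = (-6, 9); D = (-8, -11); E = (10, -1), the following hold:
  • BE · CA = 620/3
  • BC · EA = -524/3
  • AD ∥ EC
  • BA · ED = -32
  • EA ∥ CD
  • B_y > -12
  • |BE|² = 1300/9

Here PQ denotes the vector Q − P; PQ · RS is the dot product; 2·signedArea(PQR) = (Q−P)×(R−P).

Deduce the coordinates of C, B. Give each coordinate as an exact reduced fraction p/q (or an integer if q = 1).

B = (10/3, -11)
C = (8, -21)

1. C_x = 8  [EA ∥ CD ∩ AD ∥ EC]
2. C_y = -21  [EA ∥ CD ∩ AD ∥ EC]
   → C = (8, -21)
3. B_x = 10/3  [BA · ED = -32 ∩ BC · EA = -524/3]
4. B_y = -11  [BA · ED = -32 ∩ BC · EA = -524/3]
   → B = (10/3, -11)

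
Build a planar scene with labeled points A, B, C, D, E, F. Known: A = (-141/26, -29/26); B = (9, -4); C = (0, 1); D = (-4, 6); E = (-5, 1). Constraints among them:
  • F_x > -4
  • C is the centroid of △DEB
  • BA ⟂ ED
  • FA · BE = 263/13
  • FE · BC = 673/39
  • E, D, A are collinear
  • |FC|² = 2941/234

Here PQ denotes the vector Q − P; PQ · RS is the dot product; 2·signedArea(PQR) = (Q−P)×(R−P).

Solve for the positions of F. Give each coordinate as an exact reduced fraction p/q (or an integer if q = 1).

1. F_x = -271/78  [FA · BE = 263/13 ∩ FE · BC = 673/39]
2. F_y = 23/78  [FA · BE = 263/13 ∩ FE · BC = 673/39]
   → F = (-271/78, 23/78)

F = (-271/78, 23/78)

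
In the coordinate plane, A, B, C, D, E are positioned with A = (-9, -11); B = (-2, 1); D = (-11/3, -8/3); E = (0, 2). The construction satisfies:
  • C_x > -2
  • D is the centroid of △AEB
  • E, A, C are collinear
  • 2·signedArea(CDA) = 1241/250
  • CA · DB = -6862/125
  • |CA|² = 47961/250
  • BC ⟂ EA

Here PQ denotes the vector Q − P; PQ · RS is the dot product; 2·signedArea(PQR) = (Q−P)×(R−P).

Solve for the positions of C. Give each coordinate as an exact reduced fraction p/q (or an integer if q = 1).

1. C_x = -279/250  [E, A, C are collinear ∩ BC ⟂ EA]
2. C_y = 97/250  [E, A, C are collinear ∩ BC ⟂ EA]
   → C = (-279/250, 97/250)

C = (-279/250, 97/250)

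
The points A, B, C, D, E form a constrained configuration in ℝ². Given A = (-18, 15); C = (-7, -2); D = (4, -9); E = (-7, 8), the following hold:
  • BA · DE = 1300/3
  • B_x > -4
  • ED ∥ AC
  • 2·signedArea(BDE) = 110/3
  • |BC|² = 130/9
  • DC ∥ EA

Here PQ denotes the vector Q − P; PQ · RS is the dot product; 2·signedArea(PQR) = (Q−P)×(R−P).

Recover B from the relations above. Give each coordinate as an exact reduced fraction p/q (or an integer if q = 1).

B = (-10/3, -1)

1. B_x = -10/3  [BA · DE = 1300/3 ∩ 2·signedArea(BDE) = 110/3]
2. B_y = -1  [BA · DE = 1300/3 ∩ 2·signedArea(BDE) = 110/3]
   → B = (-10/3, -1)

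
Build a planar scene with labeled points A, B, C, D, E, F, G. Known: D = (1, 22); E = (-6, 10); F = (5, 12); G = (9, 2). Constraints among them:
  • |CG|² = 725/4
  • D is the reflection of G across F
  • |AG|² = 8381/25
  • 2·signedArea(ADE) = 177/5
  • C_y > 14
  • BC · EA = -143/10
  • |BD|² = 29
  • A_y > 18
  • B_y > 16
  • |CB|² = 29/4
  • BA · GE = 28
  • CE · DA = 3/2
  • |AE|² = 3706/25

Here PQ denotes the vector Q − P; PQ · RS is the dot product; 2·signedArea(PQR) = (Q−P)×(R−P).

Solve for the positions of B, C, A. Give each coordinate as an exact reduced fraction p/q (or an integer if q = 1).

A = (11/5, 19)
B = (3, 17)
C = (4, 29/2)

1. A_x = 11/5  [line 12·x + -7·y + 533/5 = 0 ∩ |AE|² = 3706/25]
2. A_y = 19  [line 12·x + -7·y + 533/5 = 0 ∩ |AE|² = 3706/25]
   → A = (11/5, 19)
3. C_x = 4  [line -6/5·x + 3·y + -387/10 = 0 ∩ |CG|² = 725/4]
4. C_y = 29/2  [line -6/5·x + 3·y + -387/10 = 0 ∩ |CG|² = 725/4]
   → C = (4, 29/2)
5. B_x = 3  [BA · GE = 28 ∩ BC · EA = -143/10]
6. B_y = 17  [BA · GE = 28 ∩ BC · EA = -143/10]
   → B = (3, 17)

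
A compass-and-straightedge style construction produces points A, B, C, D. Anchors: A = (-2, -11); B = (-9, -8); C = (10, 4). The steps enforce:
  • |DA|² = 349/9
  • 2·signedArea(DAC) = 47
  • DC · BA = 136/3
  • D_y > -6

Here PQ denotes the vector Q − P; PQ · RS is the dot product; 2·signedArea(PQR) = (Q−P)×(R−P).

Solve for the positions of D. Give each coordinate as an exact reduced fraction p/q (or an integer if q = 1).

1. D_x = -1/3  [2·signedArea(DAC) = 47 ∩ DC · BA = 136/3]
2. D_y = -5  [2·signedArea(DAC) = 47 ∩ DC · BA = 136/3]
   → D = (-1/3, -5)

D = (-1/3, -5)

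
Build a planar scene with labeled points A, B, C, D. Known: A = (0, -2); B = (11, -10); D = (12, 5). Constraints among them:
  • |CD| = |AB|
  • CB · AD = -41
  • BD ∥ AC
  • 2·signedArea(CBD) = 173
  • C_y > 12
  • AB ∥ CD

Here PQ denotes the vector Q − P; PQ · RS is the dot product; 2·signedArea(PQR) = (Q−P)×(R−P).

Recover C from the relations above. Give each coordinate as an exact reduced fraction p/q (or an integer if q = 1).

C = (1, 13)

1. C_x = 1  [AB ∥ CD ∩ BD ∥ AC]
2. C_y = 13  [AB ∥ CD ∩ BD ∥ AC]
   → C = (1, 13)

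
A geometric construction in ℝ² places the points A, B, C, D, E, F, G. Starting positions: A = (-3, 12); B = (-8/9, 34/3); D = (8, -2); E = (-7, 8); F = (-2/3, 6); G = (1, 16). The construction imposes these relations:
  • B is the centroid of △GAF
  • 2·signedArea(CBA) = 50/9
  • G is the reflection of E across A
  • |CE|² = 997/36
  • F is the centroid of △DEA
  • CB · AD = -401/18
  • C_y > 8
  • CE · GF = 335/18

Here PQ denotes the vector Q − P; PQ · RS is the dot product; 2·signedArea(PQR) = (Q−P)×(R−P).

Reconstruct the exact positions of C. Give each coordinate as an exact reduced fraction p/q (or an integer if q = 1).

1. C_x = -11/6  [CB · AD = -401/18 ∩ 2·signedArea(CBA) = 50/9]
2. C_y = 9  [CB · AD = -401/18 ∩ 2·signedArea(CBA) = 50/9]
   → C = (-11/6, 9)

C = (-11/6, 9)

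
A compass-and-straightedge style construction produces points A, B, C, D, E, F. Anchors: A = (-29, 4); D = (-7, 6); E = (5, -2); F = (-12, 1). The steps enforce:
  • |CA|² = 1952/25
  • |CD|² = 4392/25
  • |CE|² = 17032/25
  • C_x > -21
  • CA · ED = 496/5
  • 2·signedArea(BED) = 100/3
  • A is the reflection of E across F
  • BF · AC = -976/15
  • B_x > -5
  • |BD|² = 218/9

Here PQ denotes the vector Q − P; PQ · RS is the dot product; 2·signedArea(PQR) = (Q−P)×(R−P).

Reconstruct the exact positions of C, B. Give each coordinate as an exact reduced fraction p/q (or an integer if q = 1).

B = (-14/3, 5/3)
C = (-101/5, 24/5)

1. C_x = -101/5  [line 12·x + -8·y + 1404/5 = 0 ∩ |CA|² = 1952/25]
2. C_y = 24/5  [line 12·x + -8·y + 1404/5 = 0 ∩ |CA|² = 1952/25]
   → C = (-101/5, 24/5)
3. B_x = -14/3  [2·signedArea(BED) = 100/3 ∩ BF · AC = -976/15]
4. B_y = 5/3  [2·signedArea(BED) = 100/3 ∩ BF · AC = -976/15]
   → B = (-14/3, 5/3)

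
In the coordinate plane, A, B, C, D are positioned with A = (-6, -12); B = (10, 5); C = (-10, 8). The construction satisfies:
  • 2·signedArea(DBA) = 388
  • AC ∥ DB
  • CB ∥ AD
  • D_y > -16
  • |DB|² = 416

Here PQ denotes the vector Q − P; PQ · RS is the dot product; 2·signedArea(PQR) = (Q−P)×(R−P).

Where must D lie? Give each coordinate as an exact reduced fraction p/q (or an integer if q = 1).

D = (14, -15)

1. D_x = 14  [AC ∥ DB ∩ CB ∥ AD]
2. D_y = -15  [AC ∥ DB ∩ CB ∥ AD]
   → D = (14, -15)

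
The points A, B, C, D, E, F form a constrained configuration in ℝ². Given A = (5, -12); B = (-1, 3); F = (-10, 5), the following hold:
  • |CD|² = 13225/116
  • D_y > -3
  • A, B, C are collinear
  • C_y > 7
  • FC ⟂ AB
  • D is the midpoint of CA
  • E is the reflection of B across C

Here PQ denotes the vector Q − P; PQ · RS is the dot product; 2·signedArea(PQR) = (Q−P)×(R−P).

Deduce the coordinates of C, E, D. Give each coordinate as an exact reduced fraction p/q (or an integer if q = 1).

C = (-85/29, 227/29)
D = (30/29, -121/58)
E = (-141/29, 367/29)

1. C_x = -85/29  [A, B, C are collinear ∩ FC ⟂ AB]
2. C_y = 227/29  [A, B, C are collinear ∩ FC ⟂ AB]
   → C = (-85/29, 227/29)
3. E_x = -141/29  [E is the reflection of B across C]
4. E_y = 367/29  [E is the reflection of B across C]
   → E = (-141/29, 367/29)
5. D_x = 30/29  [D is the midpoint of CA]
6. D_y = -121/58  [D is the midpoint of CA]
   → D = (30/29, -121/58)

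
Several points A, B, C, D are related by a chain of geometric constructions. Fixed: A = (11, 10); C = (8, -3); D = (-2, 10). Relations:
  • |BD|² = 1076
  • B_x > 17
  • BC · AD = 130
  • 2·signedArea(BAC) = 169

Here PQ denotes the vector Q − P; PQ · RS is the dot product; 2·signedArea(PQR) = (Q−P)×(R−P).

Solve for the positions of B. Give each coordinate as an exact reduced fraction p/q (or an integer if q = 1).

1. B_x = 18  [2·signedArea(BAC) = 169 ∩ BC · AD = 130]
2. B_y = -16  [2·signedArea(BAC) = 169 ∩ BC · AD = 130]
   → B = (18, -16)

B = (18, -16)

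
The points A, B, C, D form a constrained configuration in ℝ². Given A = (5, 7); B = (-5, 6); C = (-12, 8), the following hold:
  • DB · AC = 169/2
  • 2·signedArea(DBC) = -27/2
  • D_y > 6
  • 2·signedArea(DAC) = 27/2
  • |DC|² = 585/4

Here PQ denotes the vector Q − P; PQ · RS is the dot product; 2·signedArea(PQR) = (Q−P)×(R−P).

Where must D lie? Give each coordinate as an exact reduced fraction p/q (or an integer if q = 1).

D = (0, 13/2)

1. D_x = 0  [2·signedArea(DAC) = 27/2 ∩ 2·signedArea(DBC) = -27/2]
2. D_y = 13/2  [2·signedArea(DAC) = 27/2 ∩ 2·signedArea(DBC) = -27/2]
   → D = (0, 13/2)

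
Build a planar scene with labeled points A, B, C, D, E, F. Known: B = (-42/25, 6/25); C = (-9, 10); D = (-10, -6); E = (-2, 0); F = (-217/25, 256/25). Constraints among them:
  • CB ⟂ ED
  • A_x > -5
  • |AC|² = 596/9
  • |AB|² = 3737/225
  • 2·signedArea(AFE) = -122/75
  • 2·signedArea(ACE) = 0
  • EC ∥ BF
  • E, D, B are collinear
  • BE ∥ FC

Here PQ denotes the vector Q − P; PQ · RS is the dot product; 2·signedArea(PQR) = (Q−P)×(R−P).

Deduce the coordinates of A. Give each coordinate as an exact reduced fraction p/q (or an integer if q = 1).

A = (-13/3, 10/3)

1. A_x = -13/3  [2·signedArea(ACE) = 0 ∩ 2·signedArea(AFE) = -122/75]
2. A_y = 10/3  [2·signedArea(ACE) = 0 ∩ 2·signedArea(AFE) = -122/75]
   → A = (-13/3, 10/3)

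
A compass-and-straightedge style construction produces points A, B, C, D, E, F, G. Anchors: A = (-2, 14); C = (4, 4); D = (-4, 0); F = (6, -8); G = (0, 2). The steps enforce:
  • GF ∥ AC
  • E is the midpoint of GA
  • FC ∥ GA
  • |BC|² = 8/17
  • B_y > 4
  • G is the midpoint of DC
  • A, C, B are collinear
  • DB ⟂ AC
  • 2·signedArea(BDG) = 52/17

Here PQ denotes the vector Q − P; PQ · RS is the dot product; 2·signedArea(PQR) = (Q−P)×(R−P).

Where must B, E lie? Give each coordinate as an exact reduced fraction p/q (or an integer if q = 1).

1. B_x = 62/17  [A, C, B are collinear ∩ DB ⟂ AC]
2. B_y = 78/17  [A, C, B are collinear ∩ DB ⟂ AC]
   → B = (62/17, 78/17)
3. E_x = -1  [E is the midpoint of GA]
4. E_y = 8  [E is the midpoint of GA]
   → E = (-1, 8)

B = (62/17, 78/17)
E = (-1, 8)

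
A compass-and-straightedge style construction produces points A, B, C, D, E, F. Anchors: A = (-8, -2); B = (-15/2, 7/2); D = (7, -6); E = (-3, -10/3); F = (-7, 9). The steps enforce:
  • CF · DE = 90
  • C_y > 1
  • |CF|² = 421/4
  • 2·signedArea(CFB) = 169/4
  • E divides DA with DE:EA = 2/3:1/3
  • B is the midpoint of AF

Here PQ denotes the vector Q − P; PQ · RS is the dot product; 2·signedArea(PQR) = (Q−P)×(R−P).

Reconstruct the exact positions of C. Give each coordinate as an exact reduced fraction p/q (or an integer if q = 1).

1. C_x = 0  [2·signedArea(CFB) = 169/4 ∩ CF · DE = 90]
2. C_y = 3/2  [2·signedArea(CFB) = 169/4 ∩ CF · DE = 90]
   → C = (0, 3/2)

C = (0, 3/2)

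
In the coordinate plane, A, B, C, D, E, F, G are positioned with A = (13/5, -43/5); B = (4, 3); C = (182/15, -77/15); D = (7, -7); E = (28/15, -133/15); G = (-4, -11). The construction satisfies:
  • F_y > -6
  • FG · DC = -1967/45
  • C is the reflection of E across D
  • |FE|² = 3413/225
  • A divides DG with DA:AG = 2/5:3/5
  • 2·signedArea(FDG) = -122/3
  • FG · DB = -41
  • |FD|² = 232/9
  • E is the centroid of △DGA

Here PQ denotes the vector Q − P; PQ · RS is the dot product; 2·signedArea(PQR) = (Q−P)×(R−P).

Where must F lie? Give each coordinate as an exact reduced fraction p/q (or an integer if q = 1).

1. F_x = 7/3  [2·signedArea(FDG) = -122/3 ∩ FG · DC = -1967/45]
2. F_y = -5  [2·signedArea(FDG) = -122/3 ∩ FG · DC = -1967/45]
   → F = (7/3, -5)

F = (7/3, -5)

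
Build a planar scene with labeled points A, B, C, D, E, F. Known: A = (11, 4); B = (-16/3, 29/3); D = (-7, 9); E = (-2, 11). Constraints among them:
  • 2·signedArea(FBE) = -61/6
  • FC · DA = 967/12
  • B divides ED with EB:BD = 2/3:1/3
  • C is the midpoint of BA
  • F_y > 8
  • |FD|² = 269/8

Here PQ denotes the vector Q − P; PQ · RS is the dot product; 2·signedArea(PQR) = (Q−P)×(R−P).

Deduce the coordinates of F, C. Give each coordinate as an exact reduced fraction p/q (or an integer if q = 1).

1. F_x = -5/4  [line -4/3·x + 10/3·y + -175/6 = 0 ∩ |FD|² = 269/8]
2. F_y = 33/4  [line -4/3·x + 10/3·y + -175/6 = 0 ∩ |FD|² = 269/8]
   → F = (-5/4, 33/4)
3. C_x = 17/6  [FC · DA = 967/12 ∩ C is the midpoint of BA]
4. C_y = 41/6  [FC · DA = 967/12 ∩ C is the midpoint of BA]
   → C = (17/6, 41/6)

C = (17/6, 41/6)
F = (-5/4, 33/4)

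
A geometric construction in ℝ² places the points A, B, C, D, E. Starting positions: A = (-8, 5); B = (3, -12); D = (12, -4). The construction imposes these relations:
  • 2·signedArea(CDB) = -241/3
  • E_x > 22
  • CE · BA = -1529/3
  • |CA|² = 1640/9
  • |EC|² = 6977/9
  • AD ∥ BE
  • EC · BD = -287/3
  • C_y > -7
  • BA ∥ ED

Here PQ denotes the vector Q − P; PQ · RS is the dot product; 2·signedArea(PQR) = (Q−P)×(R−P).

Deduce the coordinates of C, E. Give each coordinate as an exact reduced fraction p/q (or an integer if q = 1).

1. E_x = 23  [BA ∥ ED ∩ AD ∥ BE]
2. E_y = -21  [BA ∥ ED ∩ AD ∥ BE]
   → E = (23, -21)
3. C_x = -2/3  [2·signedArea(CDB) = -241/3 ∩ CE · BA = -1529/3]
4. C_y = -19/3  [2·signedArea(CDB) = -241/3 ∩ CE · BA = -1529/3]
   → C = (-2/3, -19/3)

C = (-2/3, -19/3)
E = (23, -21)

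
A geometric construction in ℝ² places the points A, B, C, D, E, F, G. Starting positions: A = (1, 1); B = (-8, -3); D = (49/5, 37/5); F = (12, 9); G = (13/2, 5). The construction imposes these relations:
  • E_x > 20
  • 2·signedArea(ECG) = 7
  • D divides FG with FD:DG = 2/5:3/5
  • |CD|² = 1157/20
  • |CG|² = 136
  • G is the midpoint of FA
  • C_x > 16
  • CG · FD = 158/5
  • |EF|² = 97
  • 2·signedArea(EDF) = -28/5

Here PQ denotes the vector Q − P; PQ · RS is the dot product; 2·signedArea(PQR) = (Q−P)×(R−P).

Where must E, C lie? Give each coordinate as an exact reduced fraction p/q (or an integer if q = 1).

C = (33/2, 11)
E = (21, 13)

1. E_x = 21  [line -8/5·x + 11/5·y + 5 = 0 ∩ |EF|² = 97]
2. E_y = 13  [line -8/5·x + 11/5·y + 5 = 0 ∩ |EF|² = 97]
   → E = (21, 13)
3. C_x = 33/2  [CG · FD = 158/5 ∩ 2·signedArea(ECG) = 7]
4. C_y = 11  [CG · FD = 158/5 ∩ 2·signedArea(ECG) = 7]
   → C = (33/2, 11)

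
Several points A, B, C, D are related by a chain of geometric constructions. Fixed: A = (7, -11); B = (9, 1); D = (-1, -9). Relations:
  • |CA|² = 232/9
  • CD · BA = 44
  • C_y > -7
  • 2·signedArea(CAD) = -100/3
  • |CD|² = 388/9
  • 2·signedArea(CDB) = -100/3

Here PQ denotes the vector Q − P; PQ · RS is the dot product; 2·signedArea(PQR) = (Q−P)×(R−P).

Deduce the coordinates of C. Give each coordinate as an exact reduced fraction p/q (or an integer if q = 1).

1. C_x = 5  [2·signedArea(CDB) = -100/3 ∩ CD · BA = 44]
2. C_y = -19/3  [2·signedArea(CDB) = -100/3 ∩ CD · BA = 44]
   → C = (5, -19/3)

C = (5, -19/3)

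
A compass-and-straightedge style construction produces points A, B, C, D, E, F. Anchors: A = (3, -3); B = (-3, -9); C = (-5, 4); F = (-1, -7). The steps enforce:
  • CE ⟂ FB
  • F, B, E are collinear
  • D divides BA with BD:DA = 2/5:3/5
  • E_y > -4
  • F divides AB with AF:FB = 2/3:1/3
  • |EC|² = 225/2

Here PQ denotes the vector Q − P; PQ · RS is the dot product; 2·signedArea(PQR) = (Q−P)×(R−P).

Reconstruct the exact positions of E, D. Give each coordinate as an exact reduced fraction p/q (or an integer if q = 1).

D = (-3/5, -33/5)
E = (5/2, -7/2)

1. E_x = 5/2  [F, B, E are collinear ∩ CE ⟂ FB]
2. E_y = -7/2  [F, B, E are collinear ∩ CE ⟂ FB]
   → E = (5/2, -7/2)
3. D_x = -3/5  [D divides BA with BD:DA = 2/5:3/5]
4. D_y = -33/5  [D divides BA with BD:DA = 2/5:3/5]
   → D = (-3/5, -33/5)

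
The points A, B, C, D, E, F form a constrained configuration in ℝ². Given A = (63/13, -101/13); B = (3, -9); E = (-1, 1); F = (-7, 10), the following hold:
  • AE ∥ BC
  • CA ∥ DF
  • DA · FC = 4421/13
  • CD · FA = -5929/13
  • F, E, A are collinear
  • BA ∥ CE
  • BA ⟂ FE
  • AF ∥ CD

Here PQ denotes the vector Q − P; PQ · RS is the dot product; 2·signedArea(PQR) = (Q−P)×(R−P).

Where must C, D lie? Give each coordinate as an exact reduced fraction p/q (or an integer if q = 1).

1. C_x = -37/13  [BA ∥ CE ∩ AE ∥ BC]
2. C_y = -3/13  [BA ∥ CE ∩ AE ∥ BC]
   → C = (-37/13, -3/13)
3. D_x = -191/13  [CA ∥ DF ∩ AF ∥ CD]
4. D_y = 228/13  [CA ∥ DF ∩ AF ∥ CD]
   → D = (-191/13, 228/13)

C = (-37/13, -3/13)
D = (-191/13, 228/13)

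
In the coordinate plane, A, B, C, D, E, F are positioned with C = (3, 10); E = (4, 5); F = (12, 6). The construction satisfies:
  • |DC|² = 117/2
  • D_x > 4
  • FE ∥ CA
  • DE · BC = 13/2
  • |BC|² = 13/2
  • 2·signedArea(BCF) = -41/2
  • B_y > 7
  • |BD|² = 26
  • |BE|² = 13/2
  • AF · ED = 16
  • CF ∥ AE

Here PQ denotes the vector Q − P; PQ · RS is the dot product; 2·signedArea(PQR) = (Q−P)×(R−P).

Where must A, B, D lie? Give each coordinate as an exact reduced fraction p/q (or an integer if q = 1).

1. A_x = -5  [CF ∥ AE ∩ FE ∥ CA]
2. A_y = 9  [CF ∥ AE ∩ FE ∥ CA]
   → A = (-5, 9)
3. B_x = 7/2  [line 4·x + 9·y + -163/2 = 0 ∩ |BE|² = 13/2]
4. B_y = 15/2  [line 4·x + 9·y + -163/2 = 0 ∩ |BE|² = 13/2]
   → B = (7/2, 15/2)
5. D_x = 9/2  [DE · BC = 13/2 ∩ AF · ED = 16]
6. D_y = 5/2  [DE · BC = 13/2 ∩ AF · ED = 16]
   → D = (9/2, 5/2)

A = (-5, 9)
B = (7/2, 15/2)
D = (9/2, 5/2)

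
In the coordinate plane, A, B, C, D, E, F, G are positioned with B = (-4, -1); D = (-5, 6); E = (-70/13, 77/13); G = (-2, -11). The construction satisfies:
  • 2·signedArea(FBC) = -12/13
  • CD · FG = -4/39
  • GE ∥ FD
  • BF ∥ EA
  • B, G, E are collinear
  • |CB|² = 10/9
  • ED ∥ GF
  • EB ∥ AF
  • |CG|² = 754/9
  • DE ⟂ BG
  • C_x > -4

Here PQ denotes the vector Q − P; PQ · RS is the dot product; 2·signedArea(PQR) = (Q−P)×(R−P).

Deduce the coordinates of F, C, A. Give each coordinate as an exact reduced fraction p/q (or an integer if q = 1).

A = (-3, -4)
C = (-11/3, -2)
F = (-21/13, -142/13)

1. F_x = -21/13  [GE ∥ FD ∩ ED ∥ GF]
2. F_y = -142/13  [GE ∥ FD ∩ ED ∥ GF]
   → F = (-21/13, -142/13)
3. C_x = -11/3  [CD · FG = -4/39 ∩ 2·signedArea(FBC) = -12/13]
4. C_y = -2  [CD · FG = -4/39 ∩ 2·signedArea(FBC) = -12/13]
   → C = (-11/3, -2)
5. A_x = -3  [EB ∥ AF ∩ BF ∥ EA]
6. A_y = -4  [EB ∥ AF ∩ BF ∥ EA]
   → A = (-3, -4)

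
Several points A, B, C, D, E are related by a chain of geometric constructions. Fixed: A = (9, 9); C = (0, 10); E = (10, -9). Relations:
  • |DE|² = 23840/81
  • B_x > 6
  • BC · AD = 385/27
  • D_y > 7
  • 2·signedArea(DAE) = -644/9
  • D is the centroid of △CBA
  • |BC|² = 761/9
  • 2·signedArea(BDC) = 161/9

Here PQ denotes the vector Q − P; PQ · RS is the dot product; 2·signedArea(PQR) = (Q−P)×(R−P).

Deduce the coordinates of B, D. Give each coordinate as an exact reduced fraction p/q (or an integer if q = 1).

1. D_x = 46/9  [line 18·x + 1·y + -895/9 = 0 ∩ |DE|² = 23840/81]
2. D_y = 67/9  [line 18·x + 1·y + -895/9 = 0 ∩ |DE|² = 23840/81]
   → D = (46/9, 67/9)
3. B_x = 19/3  [2·signedArea(BDC) = 161/9 ∩ D is the centroid of △CBA]
4. B_y = 10/3  [2·signedArea(BDC) = 161/9 ∩ D is the centroid of △CBA]
   → B = (19/3, 10/3)

B = (19/3, 10/3)
D = (46/9, 67/9)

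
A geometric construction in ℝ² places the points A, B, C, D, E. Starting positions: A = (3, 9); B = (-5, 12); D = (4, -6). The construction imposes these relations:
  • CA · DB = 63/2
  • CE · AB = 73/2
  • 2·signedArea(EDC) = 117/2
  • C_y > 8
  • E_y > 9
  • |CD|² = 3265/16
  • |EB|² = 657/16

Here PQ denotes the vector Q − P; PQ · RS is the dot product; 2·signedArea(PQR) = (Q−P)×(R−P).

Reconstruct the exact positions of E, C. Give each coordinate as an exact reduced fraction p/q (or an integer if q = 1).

C = (5, 33/4)
E = (1, 39/4)

1. C_x = 5  [line 9·x + -18·y + 207/2 = 0 ∩ |CD|² = 3265/16]
2. C_y = 33/4  [line 9·x + -18·y + 207/2 = 0 ∩ |CD|² = 3265/16]
   → C = (5, 33/4)
3. E_x = 1  [2·signedArea(EDC) = 117/2 ∩ CE · AB = 73/2]
4. E_y = 39/4  [2·signedArea(EDC) = 117/2 ∩ CE · AB = 73/2]
   → E = (1, 39/4)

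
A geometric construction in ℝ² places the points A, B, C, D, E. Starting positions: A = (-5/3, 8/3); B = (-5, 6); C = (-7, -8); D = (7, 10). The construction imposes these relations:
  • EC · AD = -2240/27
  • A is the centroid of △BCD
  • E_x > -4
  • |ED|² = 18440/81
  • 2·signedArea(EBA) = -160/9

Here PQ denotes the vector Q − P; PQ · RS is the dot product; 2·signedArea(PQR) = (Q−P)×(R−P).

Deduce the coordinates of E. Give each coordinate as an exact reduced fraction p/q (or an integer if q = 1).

E = (-31/9, -8/9)

1. E_x = -31/9  [2·signedArea(EBA) = -160/9 ∩ EC · AD = -2240/27]
2. E_y = -8/9  [2·signedArea(EBA) = -160/9 ∩ EC · AD = -2240/27]
   → E = (-31/9, -8/9)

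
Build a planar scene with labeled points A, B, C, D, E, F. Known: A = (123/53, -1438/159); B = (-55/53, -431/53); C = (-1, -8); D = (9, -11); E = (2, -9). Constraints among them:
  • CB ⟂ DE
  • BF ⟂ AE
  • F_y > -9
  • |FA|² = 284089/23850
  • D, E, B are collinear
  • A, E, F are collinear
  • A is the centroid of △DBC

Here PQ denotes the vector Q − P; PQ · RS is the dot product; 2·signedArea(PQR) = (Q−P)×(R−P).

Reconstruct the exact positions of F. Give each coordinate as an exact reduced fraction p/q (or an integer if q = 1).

F = (-2911/2650, -22723/2650)

1. F_x = -2911/2650  [A, E, F are collinear ∩ BF ⟂ AE]
2. F_y = -22723/2650  [A, E, F are collinear ∩ BF ⟂ AE]
   → F = (-2911/2650, -22723/2650)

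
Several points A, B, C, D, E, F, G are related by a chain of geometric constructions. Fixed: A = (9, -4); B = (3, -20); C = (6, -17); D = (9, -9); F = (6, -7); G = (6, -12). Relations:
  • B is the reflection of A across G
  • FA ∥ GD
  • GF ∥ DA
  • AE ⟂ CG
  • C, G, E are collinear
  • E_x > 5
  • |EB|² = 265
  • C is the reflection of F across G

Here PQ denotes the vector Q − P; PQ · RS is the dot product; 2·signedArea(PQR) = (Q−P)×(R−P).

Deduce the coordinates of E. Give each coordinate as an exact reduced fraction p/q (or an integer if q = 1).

1. E_x = 6  [C, G, E are collinear ∩ AE ⟂ CG]
2. E_y = -4  [C, G, E are collinear ∩ AE ⟂ CG]
   → E = (6, -4)

E = (6, -4)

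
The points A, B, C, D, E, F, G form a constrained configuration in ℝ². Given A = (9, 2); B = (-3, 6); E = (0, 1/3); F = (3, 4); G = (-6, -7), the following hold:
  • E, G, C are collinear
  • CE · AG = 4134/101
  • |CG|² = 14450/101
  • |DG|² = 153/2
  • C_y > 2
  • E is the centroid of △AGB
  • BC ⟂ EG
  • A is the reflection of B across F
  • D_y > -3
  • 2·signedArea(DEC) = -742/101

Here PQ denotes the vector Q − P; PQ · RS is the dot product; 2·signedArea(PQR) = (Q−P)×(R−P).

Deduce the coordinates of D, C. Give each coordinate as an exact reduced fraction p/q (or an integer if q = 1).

1. C_x = 159/101  [E, G, C are collinear ∩ BC ⟂ EG]
2. C_y = 228/101  [E, G, C are collinear ∩ BC ⟂ EG]
   → C = (159/101, 228/101)
3. D_x = 3/2  [line -583/303·x + 159/101·y + 689/101 = 0 ∩ |DG|² = 153/2]
4. D_y = -5/2  [line -583/303·x + 159/101·y + 689/101 = 0 ∩ |DG|² = 153/2]
   → D = (3/2, -5/2)

C = (159/101, 228/101)
D = (3/2, -5/2)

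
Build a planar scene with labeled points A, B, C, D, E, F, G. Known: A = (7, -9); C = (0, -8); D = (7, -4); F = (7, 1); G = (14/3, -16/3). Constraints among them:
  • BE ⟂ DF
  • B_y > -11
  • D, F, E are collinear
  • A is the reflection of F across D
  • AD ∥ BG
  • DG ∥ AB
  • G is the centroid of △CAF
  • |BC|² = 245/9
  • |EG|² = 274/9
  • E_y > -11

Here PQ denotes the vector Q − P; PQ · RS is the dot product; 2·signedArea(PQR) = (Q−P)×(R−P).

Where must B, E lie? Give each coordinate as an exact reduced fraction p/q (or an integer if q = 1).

1. B_x = 14/3  [AD ∥ BG ∩ DG ∥ AB]
2. B_y = -31/3  [AD ∥ BG ∩ DG ∥ AB]
   → B = (14/3, -31/3)
3. E_x = 7  [D, F, E are collinear ∩ BE ⟂ DF]
4. E_y = -31/3  [D, F, E are collinear ∩ BE ⟂ DF]
   → E = (7, -31/3)

B = (14/3, -31/3)
E = (7, -31/3)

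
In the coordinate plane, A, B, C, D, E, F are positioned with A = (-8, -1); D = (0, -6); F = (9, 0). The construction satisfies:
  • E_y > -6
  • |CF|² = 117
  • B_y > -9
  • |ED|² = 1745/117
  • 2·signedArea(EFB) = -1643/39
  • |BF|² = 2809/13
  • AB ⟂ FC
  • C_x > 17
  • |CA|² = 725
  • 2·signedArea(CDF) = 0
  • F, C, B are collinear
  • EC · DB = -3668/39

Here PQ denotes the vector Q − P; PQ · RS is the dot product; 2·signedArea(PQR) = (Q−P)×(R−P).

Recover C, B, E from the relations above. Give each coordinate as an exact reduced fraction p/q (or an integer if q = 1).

1. C_x = 18  [line -6·x + 9·y + 54 = 0 ∩ |CA|² = 725]
2. C_y = 6  [line -6·x + 9·y + 54 = 0 ∩ |CA|² = 725]
   → C = (18, 6)
3. B_x = -42/13  [F, C, B are collinear ∩ AB ⟂ FC]
4. B_y = -106/13  [F, C, B are collinear ∩ AB ⟂ FC]
   → B = (-42/13, -106/13)
5. E_x = -146/39  [2·signedArea(EFB) = -1643/39 ∩ EC · DB = -3668/39]
6. E_y = -197/39  [2·signedArea(EFB) = -1643/39 ∩ EC · DB = -3668/39]
   → E = (-146/39, -197/39)

B = (-42/13, -106/13)
C = (18, 6)
E = (-146/39, -197/39)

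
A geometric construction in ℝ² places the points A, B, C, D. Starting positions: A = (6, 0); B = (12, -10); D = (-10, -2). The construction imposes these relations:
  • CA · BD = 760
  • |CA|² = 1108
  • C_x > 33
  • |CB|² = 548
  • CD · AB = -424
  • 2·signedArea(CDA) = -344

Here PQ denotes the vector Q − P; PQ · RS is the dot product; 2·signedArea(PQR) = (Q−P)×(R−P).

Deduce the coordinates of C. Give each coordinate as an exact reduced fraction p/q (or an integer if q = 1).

C = (34, -18)

1. C_x = 34  [CA · BD = 760 ∩ CD · AB = -424]
2. C_y = -18  [CA · BD = 760 ∩ CD · AB = -424]
   → C = (34, -18)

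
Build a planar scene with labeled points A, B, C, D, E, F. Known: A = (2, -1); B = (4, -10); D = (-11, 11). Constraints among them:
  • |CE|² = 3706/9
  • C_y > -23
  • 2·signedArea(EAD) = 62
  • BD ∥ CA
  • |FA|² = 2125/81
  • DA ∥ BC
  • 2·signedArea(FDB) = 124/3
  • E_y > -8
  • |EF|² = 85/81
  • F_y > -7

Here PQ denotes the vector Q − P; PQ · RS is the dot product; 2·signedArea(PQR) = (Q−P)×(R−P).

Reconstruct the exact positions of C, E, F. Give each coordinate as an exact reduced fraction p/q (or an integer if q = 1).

1. C_x = 17  [BD ∥ CA ∩ DA ∥ BC]
2. C_y = -22  [BD ∥ CA ∩ DA ∥ BC]
   → C = (17, -22)
3. E_x = 10/3  [line -12·x + -13·y + -51 = 0 ∩ |CE|² = 3706/9]
4. E_y = -7  [line -12·x + -13·y + -51 = 0 ∩ |CE|² = 3706/9]
   → E = (10/3, -7)
5. F_x = 28/9  [line 21·x + 15·y + 74/3 = 0 ∩ |EF|² = 85/81]
6. F_y = -6  [line 21·x + 15·y + 74/3 = 0 ∩ |EF|² = 85/81]
   → F = (28/9, -6)

C = (17, -22)
E = (10/3, -7)
F = (28/9, -6)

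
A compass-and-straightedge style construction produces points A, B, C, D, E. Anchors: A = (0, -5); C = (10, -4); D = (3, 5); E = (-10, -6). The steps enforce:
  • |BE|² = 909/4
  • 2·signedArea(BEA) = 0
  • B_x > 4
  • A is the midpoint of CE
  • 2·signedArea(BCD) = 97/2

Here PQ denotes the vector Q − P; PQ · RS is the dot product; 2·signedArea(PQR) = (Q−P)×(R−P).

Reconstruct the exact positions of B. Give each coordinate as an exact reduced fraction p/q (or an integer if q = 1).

B = (5, -9/2)

1. B_x = 5  [2·signedArea(BEA) = 0 ∩ 2·signedArea(BCD) = 97/2]
2. B_y = -9/2  [2·signedArea(BEA) = 0 ∩ 2·signedArea(BCD) = 97/2]
   → B = (5, -9/2)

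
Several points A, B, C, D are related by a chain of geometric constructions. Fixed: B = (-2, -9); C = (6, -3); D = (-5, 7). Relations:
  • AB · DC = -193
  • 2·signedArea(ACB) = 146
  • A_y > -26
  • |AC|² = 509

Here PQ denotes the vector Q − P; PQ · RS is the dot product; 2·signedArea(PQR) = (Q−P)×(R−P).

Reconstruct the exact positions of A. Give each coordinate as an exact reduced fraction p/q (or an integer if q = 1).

1. A_x = 1  [2·signedArea(ACB) = 146 ∩ AB · DC = -193]
2. A_y = -25  [2·signedArea(ACB) = 146 ∩ AB · DC = -193]
   → A = (1, -25)

A = (1, -25)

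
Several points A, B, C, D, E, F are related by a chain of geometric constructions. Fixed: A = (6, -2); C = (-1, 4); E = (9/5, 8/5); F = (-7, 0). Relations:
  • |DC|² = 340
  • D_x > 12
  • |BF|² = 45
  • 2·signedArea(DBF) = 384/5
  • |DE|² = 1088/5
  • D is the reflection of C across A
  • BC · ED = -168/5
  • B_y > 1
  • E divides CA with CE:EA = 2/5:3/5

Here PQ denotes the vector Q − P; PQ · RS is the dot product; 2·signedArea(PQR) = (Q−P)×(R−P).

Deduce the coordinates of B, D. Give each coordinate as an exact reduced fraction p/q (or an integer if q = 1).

B = (-2/5, 6/5)
D = (13, -8)

1. D_x = 13  [D is the reflection of C across A]
2. D_y = -8  [D is the reflection of C across A]
   → D = (13, -8)
3. B_x = -2/5  [BC · ED = -168/5 ∩ 2·signedArea(DBF) = 384/5]
4. B_y = 6/5  [BC · ED = -168/5 ∩ 2·signedArea(DBF) = 384/5]
   → B = (-2/5, 6/5)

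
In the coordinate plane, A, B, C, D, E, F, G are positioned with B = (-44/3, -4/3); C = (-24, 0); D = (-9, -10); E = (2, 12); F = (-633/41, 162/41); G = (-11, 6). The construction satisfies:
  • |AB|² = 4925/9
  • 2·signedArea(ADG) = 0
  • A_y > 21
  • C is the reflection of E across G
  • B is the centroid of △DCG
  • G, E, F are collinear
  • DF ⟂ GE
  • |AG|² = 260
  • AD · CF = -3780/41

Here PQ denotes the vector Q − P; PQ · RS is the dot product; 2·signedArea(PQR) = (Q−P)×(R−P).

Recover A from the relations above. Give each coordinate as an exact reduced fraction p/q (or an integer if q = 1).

1. A_x = -13  [2·signedArea(ADG) = 0 ∩ AD · CF = -3780/41]
2. A_y = 22  [2·signedArea(ADG) = 0 ∩ AD · CF = -3780/41]
   → A = (-13, 22)

A = (-13, 22)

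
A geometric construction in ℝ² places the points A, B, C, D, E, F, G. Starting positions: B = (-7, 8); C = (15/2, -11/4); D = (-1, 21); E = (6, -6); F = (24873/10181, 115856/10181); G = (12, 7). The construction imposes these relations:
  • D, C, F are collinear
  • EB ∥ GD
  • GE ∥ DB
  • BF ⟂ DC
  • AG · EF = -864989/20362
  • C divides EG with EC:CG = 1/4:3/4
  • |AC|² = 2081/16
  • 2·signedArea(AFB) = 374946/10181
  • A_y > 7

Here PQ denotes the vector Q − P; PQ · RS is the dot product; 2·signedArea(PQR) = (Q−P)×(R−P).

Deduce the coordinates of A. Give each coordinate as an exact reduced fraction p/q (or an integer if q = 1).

A = (5/2, 15/2)

1. A_x = 5/2  [2·signedArea(AFB) = 374946/10181 ∩ AG · EF = -864989/20362]
2. A_y = 15/2  [2·signedArea(AFB) = 374946/10181 ∩ AG · EF = -864989/20362]
   → A = (5/2, 15/2)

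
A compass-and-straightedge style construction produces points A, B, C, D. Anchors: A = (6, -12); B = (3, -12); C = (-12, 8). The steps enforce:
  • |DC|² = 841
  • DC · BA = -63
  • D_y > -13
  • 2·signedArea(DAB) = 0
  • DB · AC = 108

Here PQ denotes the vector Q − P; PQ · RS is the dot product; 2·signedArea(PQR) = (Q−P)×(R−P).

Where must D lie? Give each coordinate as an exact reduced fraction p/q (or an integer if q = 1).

D = (9, -12)

1. D_x = 9  [2·signedArea(DAB) = 0 ∩ DC · BA = -63]
2. D_y = -12  [2·signedArea(DAB) = 0 ∩ DC · BA = -63]
   → D = (9, -12)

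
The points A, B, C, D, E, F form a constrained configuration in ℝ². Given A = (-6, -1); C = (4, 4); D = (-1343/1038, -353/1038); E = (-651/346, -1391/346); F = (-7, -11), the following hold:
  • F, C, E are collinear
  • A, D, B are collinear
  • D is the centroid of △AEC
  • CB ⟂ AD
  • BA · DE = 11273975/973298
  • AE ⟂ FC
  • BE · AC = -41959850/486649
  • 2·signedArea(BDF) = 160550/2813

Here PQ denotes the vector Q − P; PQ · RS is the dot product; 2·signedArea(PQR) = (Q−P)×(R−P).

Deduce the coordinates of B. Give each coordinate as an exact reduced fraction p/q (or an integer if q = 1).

B = (4374747/973298, 459037/973298)

1. B_x = 4374747/973298  [A, D, B are collinear ∩ CB ⟂ AD]
2. B_y = 459037/973298  [A, D, B are collinear ∩ CB ⟂ AD]
   → B = (4374747/973298, 459037/973298)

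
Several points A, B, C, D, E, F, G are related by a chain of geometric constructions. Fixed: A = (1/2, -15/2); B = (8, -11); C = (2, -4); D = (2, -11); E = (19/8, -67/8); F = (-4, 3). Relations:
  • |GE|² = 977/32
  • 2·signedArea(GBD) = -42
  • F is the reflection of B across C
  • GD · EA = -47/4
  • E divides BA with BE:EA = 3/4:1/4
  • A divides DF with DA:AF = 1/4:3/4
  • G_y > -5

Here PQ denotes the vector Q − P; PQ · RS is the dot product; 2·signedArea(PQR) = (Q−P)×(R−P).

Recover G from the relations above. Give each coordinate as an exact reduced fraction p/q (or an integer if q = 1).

G = (-1, -4)

1. G_x = -1  [2·signedArea(GBD) = -42 ∩ GD · EA = -47/4]
2. G_y = -4  [2·signedArea(GBD) = -42 ∩ GD · EA = -47/4]
   → G = (-1, -4)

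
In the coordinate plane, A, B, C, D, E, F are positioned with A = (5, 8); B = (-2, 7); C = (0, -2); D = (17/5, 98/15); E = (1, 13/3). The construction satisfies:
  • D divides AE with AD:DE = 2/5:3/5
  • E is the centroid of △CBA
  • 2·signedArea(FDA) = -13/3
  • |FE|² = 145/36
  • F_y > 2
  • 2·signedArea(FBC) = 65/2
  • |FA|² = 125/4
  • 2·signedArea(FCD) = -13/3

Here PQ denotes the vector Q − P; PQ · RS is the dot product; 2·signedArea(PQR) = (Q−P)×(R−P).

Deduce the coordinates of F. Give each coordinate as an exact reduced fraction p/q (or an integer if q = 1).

F = (5/2, 3)

1. F_x = 5/2  [2·signedArea(FCD) = -13/3 ∩ 2·signedArea(FDA) = -13/3]
2. F_y = 3  [2·signedArea(FCD) = -13/3 ∩ 2·signedArea(FDA) = -13/3]
   → F = (5/2, 3)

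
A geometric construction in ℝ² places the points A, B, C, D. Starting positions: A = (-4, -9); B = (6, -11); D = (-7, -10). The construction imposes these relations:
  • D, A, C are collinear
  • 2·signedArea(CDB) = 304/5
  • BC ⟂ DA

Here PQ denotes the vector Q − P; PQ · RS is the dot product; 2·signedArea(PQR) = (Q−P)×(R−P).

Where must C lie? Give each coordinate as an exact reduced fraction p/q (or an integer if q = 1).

1. C_x = 22/5  [D, A, C are collinear ∩ BC ⟂ DA]
2. C_y = -31/5  [D, A, C are collinear ∩ BC ⟂ DA]
   → C = (22/5, -31/5)

C = (22/5, -31/5)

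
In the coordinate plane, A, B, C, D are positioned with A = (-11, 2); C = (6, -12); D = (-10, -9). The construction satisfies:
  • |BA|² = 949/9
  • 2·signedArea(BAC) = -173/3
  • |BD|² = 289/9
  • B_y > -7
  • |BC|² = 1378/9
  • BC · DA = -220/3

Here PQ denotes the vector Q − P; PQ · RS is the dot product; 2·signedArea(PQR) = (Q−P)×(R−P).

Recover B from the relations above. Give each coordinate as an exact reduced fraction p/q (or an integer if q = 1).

B = (-5, -19/3)

1. B_x = -5  [2·signedArea(BAC) = -173/3 ∩ BC · DA = -220/3]
2. B_y = -19/3  [2·signedArea(BAC) = -173/3 ∩ BC · DA = -220/3]
   → B = (-5, -19/3)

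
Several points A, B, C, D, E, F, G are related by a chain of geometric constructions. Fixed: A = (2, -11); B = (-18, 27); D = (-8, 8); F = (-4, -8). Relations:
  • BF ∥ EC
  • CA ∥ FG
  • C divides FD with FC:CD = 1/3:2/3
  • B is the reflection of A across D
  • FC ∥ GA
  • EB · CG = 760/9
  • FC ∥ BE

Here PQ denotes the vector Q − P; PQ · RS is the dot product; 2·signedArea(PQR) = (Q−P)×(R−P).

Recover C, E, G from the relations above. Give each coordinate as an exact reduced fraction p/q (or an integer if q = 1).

1. C_x = -16/3  [C divides FD with FC:CD = 1/3:2/3]
2. C_y = -8/3  [C divides FD with FC:CD = 1/3:2/3]
   → C = (-16/3, -8/3)
3. E_x = -58/3  [BF ∥ EC ∩ FC ∥ BE]
4. E_y = 97/3  [BF ∥ EC ∩ FC ∥ BE]
   → E = (-58/3, 97/3)
5. G_x = 10/3  [FC ∥ GA ∩ CA ∥ FG]
6. G_y = -49/3  [FC ∥ GA ∩ CA ∥ FG]
   → G = (10/3, -49/3)

C = (-16/3, -8/3)
E = (-58/3, 97/3)
G = (10/3, -49/3)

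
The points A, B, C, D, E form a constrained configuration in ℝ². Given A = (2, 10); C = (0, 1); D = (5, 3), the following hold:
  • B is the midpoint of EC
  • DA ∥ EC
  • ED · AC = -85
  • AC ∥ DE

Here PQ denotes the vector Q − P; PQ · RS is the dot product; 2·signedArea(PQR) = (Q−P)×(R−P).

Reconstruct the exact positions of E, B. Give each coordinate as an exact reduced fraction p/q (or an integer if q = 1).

1. E_x = 3  [DA ∥ EC ∩ AC ∥ DE]
2. E_y = -6  [DA ∥ EC ∩ AC ∥ DE]
   → E = (3, -6)
3. B_x = 3/2  [B is the midpoint of EC]
4. B_y = -5/2  [B is the midpoint of EC]
   → B = (3/2, -5/2)

B = (3/2, -5/2)
E = (3, -6)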